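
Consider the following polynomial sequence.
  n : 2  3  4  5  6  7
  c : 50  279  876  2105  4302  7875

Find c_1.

-3

First differences: 229, 597, 1229, 2197, 3573
Second differences: 368, 632, 968, 1376
Third differences: 264, 336, 408
Fourth differences: 72, 72
The fourth differences are constant at 72.
Work back: 264 − 72 = 192;  368 − 192 = 176;  229 − 176 = 53;  50 − 53 = -3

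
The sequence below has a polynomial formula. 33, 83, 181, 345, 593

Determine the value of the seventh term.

50  98  164  248
48  66  84
18  18
Third differences constant at 18.
84 + 18 = 102;  248 + 102 = 350;  593 + 350 = 943
102 + 18 = 120;  350 + 120 = 470;  943 + 470 = 1413

1413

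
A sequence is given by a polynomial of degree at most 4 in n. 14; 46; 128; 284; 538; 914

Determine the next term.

32, 82, 156, 254, 376
50, 74, 98, 122
24, 24, 24
Third differences constant at 24.
122 + 24 = 146;  376 + 146 = 522;  914 + 522 = 1436

1436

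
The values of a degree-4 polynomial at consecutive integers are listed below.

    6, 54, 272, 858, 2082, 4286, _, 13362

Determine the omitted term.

Using the first 6 terms:
Δ: 48  218  586  1224  2204
Δ²: 170  368  638  980
Δ³: 198  270  342
Δ⁴: 72  72
Constant fourth difference = 72.
Extend forward: 342 + 72 = 414;  980 + 414 = 1394;  2204 + 1394 = 3598;  4286 + 3598 = 7884

7884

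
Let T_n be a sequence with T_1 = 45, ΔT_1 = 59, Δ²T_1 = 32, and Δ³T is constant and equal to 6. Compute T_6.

720

Build the table forward from the leading diagonal:
Δ³: 6, 6, 6, 6, 6, 6
Δ²: 32, 38, 44, 50, 56, 62
Δ: 59, 91, 129, 173, 223, 279
T: 45, 104, 195, 324, 497, 720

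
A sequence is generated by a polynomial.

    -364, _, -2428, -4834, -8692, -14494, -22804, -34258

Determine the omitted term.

-1054

Using the last 6 terms:
First differences: -2406, -3858, -5802, -8310, -11454
Second differences: -1452, -1944, -2508, -3144
Third differences: -492, -564, -636
Fourth differences: -72, -72
Constant fourth difference = -72.
Extend backward: -492 + 72 = -420;  -1452 + 420 = -1032;  -2406 + 1032 = -1374;  -2428 + 1374 = -1054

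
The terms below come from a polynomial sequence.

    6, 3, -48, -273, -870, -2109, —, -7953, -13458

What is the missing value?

Using the first 6 terms:
-3  -51  -225  -597  -1239
-48  -174  -372  -642
-126  -198  -270
-72  -72
Constant fourth difference = -72.
Extend forward: -270 − 72 = -342;  -642 − 342 = -984;  -1239 − 984 = -2223;  -2109 − 2223 = -4332

-4332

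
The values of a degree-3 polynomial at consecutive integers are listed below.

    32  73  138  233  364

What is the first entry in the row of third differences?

D1: 41, 65, 95, 131
D2: 24, 30, 36
D3: 6, 6

6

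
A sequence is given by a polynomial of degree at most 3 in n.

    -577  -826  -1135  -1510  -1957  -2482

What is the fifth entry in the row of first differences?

First differences: -249, -309, -375, -447, -525
Second differences: -60, -66, -72, -78
Third differences: -6, -6, -6

-525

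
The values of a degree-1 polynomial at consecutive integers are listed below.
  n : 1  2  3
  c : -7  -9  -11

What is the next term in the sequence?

-13

-2 , -2
The first differences are constant (-2).
-11 − 2 = -13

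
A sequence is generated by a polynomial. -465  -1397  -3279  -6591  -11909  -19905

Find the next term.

-31347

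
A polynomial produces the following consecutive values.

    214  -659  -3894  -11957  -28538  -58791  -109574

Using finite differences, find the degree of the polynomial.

-873, -3235, -8063, -16581, -30253, -50783
-2362, -4828, -8518, -13672, -20530
-2466, -3690, -5154, -6858
-1224, -1464, -1704
-240, -240
The fifth differences are constant, so the polynomial has degree 5.

5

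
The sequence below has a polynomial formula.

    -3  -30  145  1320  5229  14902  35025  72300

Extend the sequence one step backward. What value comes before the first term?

4

Δ: -27, 175, 1175, 3909, 9673, 20123, 37275
Δ²: 202, 1000, 2734, 5764, 10450, 17152
Δ³: 798, 1734, 3030, 4686, 6702
Δ⁴: 936, 1296, 1656, 2016
Δ⁵: 360, 360, 360
The fifth differences are constant at 360.
Work back: 936 − 360 = 576;  798 − 576 = 222;  202 − 222 = -20;  -27 + 20 = -7;  -3 + 7 = 4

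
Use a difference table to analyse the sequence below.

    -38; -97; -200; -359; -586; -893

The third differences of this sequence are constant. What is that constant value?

Δ: -59, -103, -159, -227, -307
Δ²: -44, -56, -68, -80
Δ³: -12, -12, -12

-12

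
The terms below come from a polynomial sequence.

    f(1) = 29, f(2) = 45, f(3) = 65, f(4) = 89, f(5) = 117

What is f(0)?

17

D1: 16, 20, 24, 28
D2: 4, 4, 4
The second differences are constant at 4.
Work back: 16 − 4 = 12;  29 − 12 = 17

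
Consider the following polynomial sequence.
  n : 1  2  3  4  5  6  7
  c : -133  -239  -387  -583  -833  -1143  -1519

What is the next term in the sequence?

First differences: -106, -148, -196, -250, -310, -376
Second differences: -42, -48, -54, -60, -66
Third differences: -6, -6, -6, -6
Third differences constant at -6.
-66 − 6 = -72;  -376 − 72 = -448;  -1519 − 448 = -1967

-1967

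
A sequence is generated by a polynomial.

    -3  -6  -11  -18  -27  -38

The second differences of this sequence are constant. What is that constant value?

-2

D1: -3, -5, -7, -9, -11
D2: -2, -2, -2, -2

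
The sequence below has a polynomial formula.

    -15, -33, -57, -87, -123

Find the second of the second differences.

-6

D1: -18, -24, -30, -36
D2: -6, -6, -6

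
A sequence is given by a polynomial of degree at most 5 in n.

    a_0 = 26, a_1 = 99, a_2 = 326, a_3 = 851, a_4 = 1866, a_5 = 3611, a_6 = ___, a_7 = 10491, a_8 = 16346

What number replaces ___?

6374

Using the first 6 terms:
73  227  525  1015  1745
154  298  490  730
144  192  240
48  48
Constant fourth difference = 48.
Extend forward: 240 + 48 = 288;  730 + 288 = 1018;  1745 + 1018 = 2763;  3611 + 2763 = 6374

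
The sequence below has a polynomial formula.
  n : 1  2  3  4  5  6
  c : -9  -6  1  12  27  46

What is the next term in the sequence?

69

D1: 3 , 7 , 11 , 15 , 19
D2: 4 , 4 , 4 , 4
Constant second difference = 4, so extend:
19 + 4 = 23;  46 + 23 = 69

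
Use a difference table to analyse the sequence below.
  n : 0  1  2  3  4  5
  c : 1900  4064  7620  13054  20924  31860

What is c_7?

2164, 3556, 5434, 7870, 10936
1392, 1878, 2436, 3066
486, 558, 630
72, 72
Fourth differences constant at 72.
630 + 72 = 702;  3066 + 702 = 3768;  10936 + 3768 = 14704;  31860 + 14704 = 46564
702 + 72 = 774;  3768 + 774 = 4542;  14704 + 4542 = 19246;  46564 + 19246 = 65810

65810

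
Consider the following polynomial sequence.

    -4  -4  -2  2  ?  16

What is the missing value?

Using the first 4 terms:
D1: 0  2  4
D2: 2  2
Constant second difference = 2.
Extend forward: 4 + 2 = 6;  2 + 6 = 8

8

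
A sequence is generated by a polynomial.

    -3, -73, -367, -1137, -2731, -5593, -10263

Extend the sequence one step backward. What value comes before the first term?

-1

D1: -70, -294, -770, -1594, -2862, -4670
D2: -224, -476, -824, -1268, -1808
D3: -252, -348, -444, -540
D4: -96, -96, -96
The fourth differences are constant at -96.
Work back: -252 + 96 = -156;  -224 + 156 = -68;  -70 + 68 = -2;  -3 + 2 = -1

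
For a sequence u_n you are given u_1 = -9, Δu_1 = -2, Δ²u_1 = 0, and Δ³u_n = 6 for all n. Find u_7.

99

Build the table forward from the leading diagonal:
Third differences: 6, 6, 6, 6, 6, 6, 6
Second differences: 0, 6, 12, 18, 24, 30, 36
First differences: -2, -2, 4, 16, 34, 58, 88
u: -9, -11, -13, -9, 7, 41, 99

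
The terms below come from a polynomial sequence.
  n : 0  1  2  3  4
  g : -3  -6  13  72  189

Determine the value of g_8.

1597

D1: -3  19  59  117
D2: 22  40  58
D3: 18  18
Third differences constant at 18.
58 + 18 = 76;  117 + 76 = 193;  189 + 193 = 382
76 + 18 = 94;  193 + 94 = 287;  382 + 287 = 669
94 + 18 = 112;  287 + 112 = 399;  669 + 399 = 1068
112 + 18 = 130;  399 + 130 = 529;  1068 + 529 = 1597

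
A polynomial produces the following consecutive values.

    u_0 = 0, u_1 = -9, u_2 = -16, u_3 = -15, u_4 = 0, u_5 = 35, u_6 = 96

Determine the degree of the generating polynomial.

D1: -9, -7, 1, 15, 35, 61
D2: 2, 8, 14, 20, 26
D3: 6, 6, 6, 6
The third differences are constant, so the polynomial has degree 3.

3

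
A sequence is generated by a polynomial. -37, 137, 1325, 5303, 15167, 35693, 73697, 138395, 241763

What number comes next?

D1: 174 , 1188 , 3978 , 9864 , 20526 , 38004 , 64698 , 103368
D2: 1014 , 2790 , 5886 , 10662 , 17478 , 26694 , 38670
D3: 1776 , 3096 , 4776 , 6816 , 9216 , 11976
D4: 1320 , 1680 , 2040 , 2400 , 2760
D5: 360 , 360 , 360 , 360
The fifth differences are constant (360).
2760 + 360 = 3120;  11976 + 3120 = 15096;  38670 + 15096 = 53766;  103368 + 53766 = 157134;  241763 + 157134 = 398897

398897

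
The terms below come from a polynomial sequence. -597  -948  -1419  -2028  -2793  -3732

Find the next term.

-4863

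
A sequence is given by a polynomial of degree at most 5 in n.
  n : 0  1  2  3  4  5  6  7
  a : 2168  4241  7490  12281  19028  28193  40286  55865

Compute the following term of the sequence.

D1: 2073, 3249, 4791, 6747, 9165, 12093, 15579
D2: 1176, 1542, 1956, 2418, 2928, 3486
D3: 366, 414, 462, 510, 558
D4: 48, 48, 48, 48
Fourth differences constant at 48.
558 + 48 = 606;  3486 + 606 = 4092;  15579 + 4092 = 19671;  55865 + 19671 = 75536

75536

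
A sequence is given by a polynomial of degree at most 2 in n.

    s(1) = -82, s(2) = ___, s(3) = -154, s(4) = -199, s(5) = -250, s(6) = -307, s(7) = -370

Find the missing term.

Using the last 5 terms:
-45, -51, -57, -63
-6, -6, -6
Constant second difference = -6.
Extend backward: -45 + 6 = -39;  -154 + 39 = -115

-115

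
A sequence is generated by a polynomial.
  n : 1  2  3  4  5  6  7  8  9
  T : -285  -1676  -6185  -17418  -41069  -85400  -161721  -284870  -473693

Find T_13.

-2429805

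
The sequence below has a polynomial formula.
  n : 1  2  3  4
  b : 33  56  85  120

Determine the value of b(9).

385

23, 29, 35
6, 6
Constant second difference = 6, so extend:
35 + 6 = 41;  120 + 41 = 161
41 + 6 = 47;  161 + 47 = 208
47 + 6 = 53;  208 + 53 = 261
53 + 6 = 59;  261 + 59 = 320
59 + 6 = 65;  320 + 65 = 385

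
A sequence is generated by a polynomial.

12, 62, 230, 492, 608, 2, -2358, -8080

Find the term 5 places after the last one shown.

-198840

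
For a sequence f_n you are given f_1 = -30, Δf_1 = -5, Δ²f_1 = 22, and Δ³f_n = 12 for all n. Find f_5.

Build the table forward from the leading diagonal:
Third differences: 12, 12, 12, 12, 12
Second differences: 22, 34, 46, 58, 70
First differences: -5, 17, 51, 97, 155
f: -30, -35, -18, 33, 130

130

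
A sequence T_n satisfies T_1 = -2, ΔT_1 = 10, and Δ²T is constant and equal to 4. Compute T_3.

22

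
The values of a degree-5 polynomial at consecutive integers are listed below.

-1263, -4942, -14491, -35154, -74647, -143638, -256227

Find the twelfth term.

-2267362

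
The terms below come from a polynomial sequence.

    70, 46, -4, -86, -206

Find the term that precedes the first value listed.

74

-24  -50  -82  -120
-26  -32  -38
-6  -6
The third differences are constant at -6.
Work back: -26 + 6 = -20;  -24 + 20 = -4;  70 + 4 = 74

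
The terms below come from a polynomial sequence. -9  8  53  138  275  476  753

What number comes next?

D1: 17 , 45 , 85 , 137 , 201 , 277
D2: 28 , 40 , 52 , 64 , 76
D3: 12 , 12 , 12 , 12
The third differences are constant (12).
76 + 12 = 88;  277 + 88 = 365;  753 + 365 = 1118

1118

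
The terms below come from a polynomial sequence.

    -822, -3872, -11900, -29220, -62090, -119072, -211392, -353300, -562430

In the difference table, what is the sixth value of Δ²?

-49588

D1: -3050, -8028, -17320, -32870, -56982, -92320, -141908, -209130
D2: -4978, -9292, -15550, -24112, -35338, -49588, -67222
D3: -4314, -6258, -8562, -11226, -14250, -17634
D4: -1944, -2304, -2664, -3024, -3384
D5: -360, -360, -360, -360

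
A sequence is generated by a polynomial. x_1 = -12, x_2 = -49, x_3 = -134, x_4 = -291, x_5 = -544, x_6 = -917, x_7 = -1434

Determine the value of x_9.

First differences: -37, -85, -157, -253, -373, -517
Second differences: -48, -72, -96, -120, -144
Third differences: -24, -24, -24, -24
Constant third difference = -24, so extend:
-144 − 24 = -168;  -517 − 168 = -685;  -1434 − 685 = -2119
-168 − 24 = -192;  -685 − 192 = -877;  -2119 − 877 = -2996

-2996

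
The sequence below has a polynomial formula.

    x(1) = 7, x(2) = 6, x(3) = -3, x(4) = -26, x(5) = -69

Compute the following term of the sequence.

First differences: -1 , -9 , -23 , -43
Second differences: -8 , -14 , -20
Third differences: -6 , -6
Third differences constant at -6.
-20 − 6 = -26;  -43 − 26 = -69;  -69 − 69 = -138

-138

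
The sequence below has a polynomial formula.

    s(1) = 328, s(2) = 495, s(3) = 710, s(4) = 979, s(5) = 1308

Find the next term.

1703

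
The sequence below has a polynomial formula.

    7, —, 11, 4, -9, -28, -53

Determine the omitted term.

12

Using the last 5 terms:
-7  -13  -19  -25
-6  -6  -6
Constant second difference = -6.
Extend backward: -7 + 6 = -1;  11 + 1 = 12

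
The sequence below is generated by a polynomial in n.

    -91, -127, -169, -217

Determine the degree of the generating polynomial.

2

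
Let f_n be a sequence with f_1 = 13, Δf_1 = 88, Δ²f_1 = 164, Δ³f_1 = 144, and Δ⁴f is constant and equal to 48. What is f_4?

913

Build the table forward from the leading diagonal:
Δ⁴: 48  48  48  48
Δ³: 144  192  240  288
Δ²: 164  308  500  740
Δ: 88  252  560  1060
f: 13  101  353  913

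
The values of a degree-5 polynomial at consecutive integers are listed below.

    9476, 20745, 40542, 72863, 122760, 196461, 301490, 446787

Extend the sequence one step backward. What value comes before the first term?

3675

First differences: 11269  19797  32321  49897  73701  105029  145297
Second differences: 8528  12524  17576  23804  31328  40268
Third differences: 3996  5052  6228  7524  8940
Fourth differences: 1056  1176  1296  1416
Fifth differences: 120  120  120
The fifth differences are constant at 120.
Work back: 1056 − 120 = 936;  3996 − 936 = 3060;  8528 − 3060 = 5468;  11269 − 5468 = 5801;  9476 − 5801 = 3675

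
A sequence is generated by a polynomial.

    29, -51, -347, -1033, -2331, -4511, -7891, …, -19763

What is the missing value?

Using the first 7 terms:
First differences: -80  -296  -686  -1298  -2180  -3380
Second differences: -216  -390  -612  -882  -1200
Third differences: -174  -222  -270  -318
Fourth differences: -48  -48  -48
Constant fourth difference = -48.
Extend forward: -318 − 48 = -366;  -1200 − 366 = -1566;  -3380 − 1566 = -4946;  -7891 − 4946 = -12837

-12837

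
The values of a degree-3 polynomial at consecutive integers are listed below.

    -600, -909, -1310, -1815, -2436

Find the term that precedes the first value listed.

First differences: -309  -401  -505  -621
Second differences: -92  -104  -116
Third differences: -12  -12
The third differences are constant at -12.
Work back: -92 + 12 = -80;  -309 + 80 = -229;  -600 + 229 = -371

-371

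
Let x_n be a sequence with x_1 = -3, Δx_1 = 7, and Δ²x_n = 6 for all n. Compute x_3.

Build the table forward from the leading diagonal:
Second differences: 6  6  6
First differences: 7  13  19
x: -3  4  17

17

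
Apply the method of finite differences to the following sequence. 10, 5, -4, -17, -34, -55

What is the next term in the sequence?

-80

Δ: -5 , -9 , -13 , -17 , -21
Δ²: -4 , -4 , -4 , -4
Second differences constant at -4.
-21 − 4 = -25;  -55 − 25 = -80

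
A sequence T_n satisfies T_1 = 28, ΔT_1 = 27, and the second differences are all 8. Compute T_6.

Build the table forward from the leading diagonal:
D2: 8  8  8  8  8  8
D1: 27  35  43  51  59  67
T: 28  55  90  133  184  243

243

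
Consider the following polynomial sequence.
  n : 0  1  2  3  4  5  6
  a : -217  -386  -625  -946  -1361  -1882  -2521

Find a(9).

-5266

D1: -169  -239  -321  -415  -521  -639
D2: -70  -82  -94  -106  -118
D3: -12  -12  -12  -12
Constant third difference = -12, so extend:
-118 − 12 = -130;  -639 − 130 = -769;  -2521 − 769 = -3290
-130 − 12 = -142;  -769 − 142 = -911;  -3290 − 911 = -4201
-142 − 12 = -154;  -911 − 154 = -1065;  -4201 − 1065 = -5266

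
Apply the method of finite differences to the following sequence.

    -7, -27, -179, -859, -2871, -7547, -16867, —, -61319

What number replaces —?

Using the first 7 terms:
First differences: -20  -152  -680  -2012  -4676  -9320
Second differences: -132  -528  -1332  -2664  -4644
Third differences: -396  -804  -1332  -1980
Fourth differences: -408  -528  -648
Fifth differences: -120  -120
Constant fifth difference = -120.
Extend forward: -648 − 120 = -768;  -1980 − 768 = -2748;  -4644 − 2748 = -7392;  -9320 − 7392 = -16712;  -16867 − 16712 = -33579

-33579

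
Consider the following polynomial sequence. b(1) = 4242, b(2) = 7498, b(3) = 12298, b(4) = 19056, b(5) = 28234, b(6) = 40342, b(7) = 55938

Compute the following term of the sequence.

First differences: 3256 , 4800 , 6758 , 9178 , 12108 , 15596
Second differences: 1544 , 1958 , 2420 , 2930 , 3488
Third differences: 414 , 462 , 510 , 558
Fourth differences: 48 , 48 , 48
The fourth differences are constant (48).
558 + 48 = 606;  3488 + 606 = 4094;  15596 + 4094 = 19690;  55938 + 19690 = 75628

75628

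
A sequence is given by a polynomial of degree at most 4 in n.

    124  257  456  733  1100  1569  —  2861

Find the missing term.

Using the first 6 terms:
133  199  277  367  469
66  78  90  102
12  12  12
Constant third difference = 12.
Extend forward: 102 + 12 = 114;  469 + 114 = 583;  1569 + 583 = 2152

2152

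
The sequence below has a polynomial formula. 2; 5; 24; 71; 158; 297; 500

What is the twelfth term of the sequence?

D1: 3, 19, 47, 87, 139, 203
D2: 16, 28, 40, 52, 64
D3: 12, 12, 12, 12
Constant third difference = 12, so extend:
64 + 12 = 76;  203 + 76 = 279;  500 + 279 = 779
76 + 12 = 88;  279 + 88 = 367;  779 + 367 = 1146
88 + 12 = 100;  367 + 100 = 467;  1146 + 467 = 1613
100 + 12 = 112;  467 + 112 = 579;  1613 + 579 = 2192
112 + 12 = 124;  579 + 124 = 703;  2192 + 703 = 2895

2895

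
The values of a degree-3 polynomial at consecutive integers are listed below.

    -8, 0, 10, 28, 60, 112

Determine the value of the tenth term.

640

First differences: 8 , 10 , 18 , 32 , 52
Second differences: 2 , 8 , 14 , 20
Third differences: 6 , 6 , 6
The third differences are constant (6).
20 + 6 = 26;  52 + 26 = 78;  112 + 78 = 190
26 + 6 = 32;  78 + 32 = 110;  190 + 110 = 300
32 + 6 = 38;  110 + 38 = 148;  300 + 148 = 448
38 + 6 = 44;  148 + 44 = 192;  448 + 192 = 640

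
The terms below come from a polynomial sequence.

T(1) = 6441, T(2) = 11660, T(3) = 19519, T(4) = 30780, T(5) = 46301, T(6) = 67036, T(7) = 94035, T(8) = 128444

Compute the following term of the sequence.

171505

5219, 7859, 11261, 15521, 20735, 26999, 34409
2640, 3402, 4260, 5214, 6264, 7410
762, 858, 954, 1050, 1146
96, 96, 96, 96
The fourth differences are constant (96).
1146 + 96 = 1242;  7410 + 1242 = 8652;  34409 + 8652 = 43061;  128444 + 43061 = 171505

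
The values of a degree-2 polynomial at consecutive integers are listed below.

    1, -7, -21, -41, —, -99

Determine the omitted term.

-67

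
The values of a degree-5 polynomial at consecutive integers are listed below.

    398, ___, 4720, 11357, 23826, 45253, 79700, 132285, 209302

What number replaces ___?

Using the last 7 terms:
First differences: 6637, 12469, 21427, 34447, 52585, 77017
Second differences: 5832, 8958, 13020, 18138, 24432
Third differences: 3126, 4062, 5118, 6294
Fourth differences: 936, 1056, 1176
Fifth differences: 120, 120
Constant fifth difference = 120.
Extend backward: 936 − 120 = 816;  3126 − 816 = 2310;  5832 − 2310 = 3522;  6637 − 3522 = 3115;  4720 − 3115 = 1605

1605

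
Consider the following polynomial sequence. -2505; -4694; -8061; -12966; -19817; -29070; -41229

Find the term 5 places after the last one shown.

D1: -2189, -3367, -4905, -6851, -9253, -12159
D2: -1178, -1538, -1946, -2402, -2906
D3: -360, -408, -456, -504
D4: -48, -48, -48
Constant fourth difference = -48, so extend:
-504 − 48 = -552;  -2906 − 552 = -3458;  -12159 − 3458 = -15617;  -41229 − 15617 = -56846
-552 − 48 = -600;  -3458 − 600 = -4058;  -15617 − 4058 = -19675;  -56846 − 19675 = -76521
-600 − 48 = -648;  -4058 − 648 = -4706;  -19675 − 4706 = -24381;  -76521 − 24381 = -100902
-648 − 48 = -696;  -4706 − 696 = -5402;  -24381 − 5402 = -29783;  -100902 − 29783 = -130685
-696 − 48 = -744;  -5402 − 744 = -6146;  -29783 − 6146 = -35929;  -130685 − 35929 = -166614

-166614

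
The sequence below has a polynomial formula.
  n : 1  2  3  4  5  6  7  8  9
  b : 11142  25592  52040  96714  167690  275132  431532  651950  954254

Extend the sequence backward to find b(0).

4070

14450  26448  44674  70976  107442  156400  220418  302304
11998  18226  26302  36466  48958  64018  81886
6228  8076  10164  12492  15060  17868
1848  2088  2328  2568  2808
240  240  240  240
The fifth differences are constant at 240.
Work back: 1848 − 240 = 1608;  6228 − 1608 = 4620;  11998 − 4620 = 7378;  14450 − 7378 = 7072;  11142 − 7072 = 4070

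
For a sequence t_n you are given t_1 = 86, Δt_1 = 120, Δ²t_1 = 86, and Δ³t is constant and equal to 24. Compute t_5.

Build the table forward from the leading diagonal:
Δ³: 24, 24, 24, 24, 24
Δ²: 86, 110, 134, 158, 182
Δ: 120, 206, 316, 450, 608
t: 86, 206, 412, 728, 1178

1178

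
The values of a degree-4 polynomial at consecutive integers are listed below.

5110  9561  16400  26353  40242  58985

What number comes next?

4451, 6839, 9953, 13889, 18743
2388, 3114, 3936, 4854
726, 822, 918
96, 96
Fourth differences constant at 96.
918 + 96 = 1014;  4854 + 1014 = 5868;  18743 + 5868 = 24611;  58985 + 24611 = 83596

83596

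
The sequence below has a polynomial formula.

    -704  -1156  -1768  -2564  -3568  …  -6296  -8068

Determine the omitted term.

Using the first 5 terms:
First differences: -452  -612  -796  -1004
Second differences: -160  -184  -208
Third differences: -24  -24
Constant third difference = -24.
Extend forward: -208 − 24 = -232;  -1004 − 232 = -1236;  -3568 − 1236 = -4804

-4804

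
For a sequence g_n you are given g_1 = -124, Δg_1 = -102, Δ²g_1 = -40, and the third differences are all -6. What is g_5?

Build the table forward from the leading diagonal:
Δ³: -6  -6  -6  -6  -6
Δ²: -40  -46  -52  -58  -64
Δ: -102  -142  -188  -240  -298
g: -124  -226  -368  -556  -796

-796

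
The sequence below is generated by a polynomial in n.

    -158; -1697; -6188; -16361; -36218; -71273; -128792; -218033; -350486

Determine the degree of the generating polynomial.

5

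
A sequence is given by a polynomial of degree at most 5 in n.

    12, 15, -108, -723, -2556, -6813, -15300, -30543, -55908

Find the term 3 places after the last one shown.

-241515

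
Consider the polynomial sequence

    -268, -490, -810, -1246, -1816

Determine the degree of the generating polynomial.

D1: -222, -320, -436, -570
D2: -98, -116, -134
D3: -18, -18
The third differences are constant, so the polynomial has degree 3.

3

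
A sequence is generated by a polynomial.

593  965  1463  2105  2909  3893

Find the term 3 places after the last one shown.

First differences: 372  498  642  804  984
Second differences: 126  144  162  180
Third differences: 18  18  18
Constant third difference = 18, so extend:
180 + 18 = 198;  984 + 198 = 1182;  3893 + 1182 = 5075
198 + 18 = 216;  1182 + 216 = 1398;  5075 + 1398 = 6473
216 + 18 = 234;  1398 + 234 = 1632;  6473 + 1632 = 8105

8105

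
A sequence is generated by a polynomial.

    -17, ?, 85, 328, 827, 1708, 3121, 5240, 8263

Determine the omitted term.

-4

Using the last 7 terms:
D1: 243, 499, 881, 1413, 2119, 3023
D2: 256, 382, 532, 706, 904
D3: 126, 150, 174, 198
D4: 24, 24, 24
Constant fourth difference = 24.
Extend backward: 126 − 24 = 102;  256 − 102 = 154;  243 − 154 = 89;  85 − 89 = -4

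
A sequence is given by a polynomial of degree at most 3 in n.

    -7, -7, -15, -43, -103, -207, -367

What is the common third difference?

D1: 0, -8, -28, -60, -104, -160
D2: -8, -20, -32, -44, -56
D3: -12, -12, -12, -12

-12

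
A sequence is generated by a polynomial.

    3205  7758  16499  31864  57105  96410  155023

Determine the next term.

Δ: 4553, 8741, 15365, 25241, 39305, 58613
Δ²: 4188, 6624, 9876, 14064, 19308
Δ³: 2436, 3252, 4188, 5244
Δ⁴: 816, 936, 1056
Δ⁵: 120, 120
The fifth differences are constant (120).
1056 + 120 = 1176;  5244 + 1176 = 6420;  19308 + 6420 = 25728;  58613 + 25728 = 84341;  155023 + 84341 = 239364

239364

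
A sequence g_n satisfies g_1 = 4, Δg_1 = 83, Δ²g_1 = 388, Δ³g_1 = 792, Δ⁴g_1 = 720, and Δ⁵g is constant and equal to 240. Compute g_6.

Build the table forward from the leading diagonal:
Fifth differences: 240, 240, 240, 240, 240, 240
Fourth differences: 720, 960, 1200, 1440, 1680, 1920
Third differences: 792, 1512, 2472, 3672, 5112, 6792
Second differences: 388, 1180, 2692, 5164, 8836, 13948
First differences: 83, 471, 1651, 4343, 9507, 18343
g: 4, 87, 558, 2209, 6552, 16059

16059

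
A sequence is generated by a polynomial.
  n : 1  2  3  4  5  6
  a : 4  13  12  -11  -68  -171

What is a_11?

9  -1  -23  -57  -103
-10  -22  -34  -46
-12  -12  -12
Constant third difference = -12, so extend:
-46 − 12 = -58;  -103 − 58 = -161;  -171 − 161 = -332
-58 − 12 = -70;  -161 − 70 = -231;  -332 − 231 = -563
-70 − 12 = -82;  -231 − 82 = -313;  -563 − 313 = -876
-82 − 12 = -94;  -313 − 94 = -407;  -876 − 407 = -1283
-94 − 12 = -106;  -407 − 106 = -513;  -1283 − 513 = -1796

-1796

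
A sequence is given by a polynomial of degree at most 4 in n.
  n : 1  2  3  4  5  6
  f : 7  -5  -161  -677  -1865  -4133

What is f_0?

-5

First differences: -12, -156, -516, -1188, -2268
Second differences: -144, -360, -672, -1080
Third differences: -216, -312, -408
Fourth differences: -96, -96
The fourth differences are constant at -96.
Work back: -216 + 96 = -120;  -144 + 120 = -24;  -12 + 24 = 12;  7 − 12 = -5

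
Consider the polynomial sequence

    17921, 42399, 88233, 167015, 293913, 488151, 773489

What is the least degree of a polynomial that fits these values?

24478, 45834, 78782, 126898, 194238, 285338
21356, 32948, 48116, 67340, 91100
11592, 15168, 19224, 23760
3576, 4056, 4536
480, 480
The fifth differences are constant, so the polynomial has degree 5.

5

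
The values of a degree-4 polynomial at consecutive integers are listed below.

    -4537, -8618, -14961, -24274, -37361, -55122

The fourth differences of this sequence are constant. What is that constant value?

-96

Δ: -4081, -6343, -9313, -13087, -17761
Δ²: -2262, -2970, -3774, -4674
Δ³: -708, -804, -900
Δ⁴: -96, -96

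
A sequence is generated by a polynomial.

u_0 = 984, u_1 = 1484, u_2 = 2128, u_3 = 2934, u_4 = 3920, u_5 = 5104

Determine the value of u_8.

D1: 500 , 644 , 806 , 986 , 1184
D2: 144 , 162 , 180 , 198
D3: 18 , 18 , 18
The third differences are constant (18).
198 + 18 = 216;  1184 + 216 = 1400;  5104 + 1400 = 6504
216 + 18 = 234;  1400 + 234 = 1634;  6504 + 1634 = 8138
234 + 18 = 252;  1634 + 252 = 1886;  8138 + 1886 = 10024

10024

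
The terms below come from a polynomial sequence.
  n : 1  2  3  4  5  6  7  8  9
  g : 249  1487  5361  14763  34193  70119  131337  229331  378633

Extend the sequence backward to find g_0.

3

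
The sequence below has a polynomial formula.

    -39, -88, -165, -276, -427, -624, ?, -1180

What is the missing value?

-873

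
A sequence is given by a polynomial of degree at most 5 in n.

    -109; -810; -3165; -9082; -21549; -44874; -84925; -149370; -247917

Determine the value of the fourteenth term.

First differences: -701, -2355, -5917, -12467, -23325, -40051, -64445, -98547
Second differences: -1654, -3562, -6550, -10858, -16726, -24394, -34102
Third differences: -1908, -2988, -4308, -5868, -7668, -9708
Fourth differences: -1080, -1320, -1560, -1800, -2040
Fifth differences: -240, -240, -240, -240
The fifth differences are constant (-240).
-2040 − 240 = -2280;  -9708 − 2280 = -11988;  -34102 − 11988 = -46090;  -98547 − 46090 = -144637;  -247917 − 144637 = -392554
-2280 − 240 = -2520;  -11988 − 2520 = -14508;  -46090 − 14508 = -60598;  -144637 − 60598 = -205235;  -392554 − 205235 = -597789
-2520 − 240 = -2760;  -14508 − 2760 = -17268;  -60598 − 17268 = -77866;  -205235 − 77866 = -283101;  -597789 − 283101 = -880890
-2760 − 240 = -3000;  -17268 − 3000 = -20268;  -77866 − 20268 = -98134;  -283101 − 98134 = -381235;  -880890 − 381235 = -1262125
-3000 − 240 = -3240;  -20268 − 3240 = -23508;  -98134 − 23508 = -121642;  -381235 − 121642 = -502877;  -1262125 − 502877 = -1765002

-1765002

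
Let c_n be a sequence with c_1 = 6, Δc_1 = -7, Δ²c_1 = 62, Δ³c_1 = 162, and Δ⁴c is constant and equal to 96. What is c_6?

2691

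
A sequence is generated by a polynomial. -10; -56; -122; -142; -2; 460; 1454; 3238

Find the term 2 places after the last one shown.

10448

First differences: -46, -66, -20, 140, 462, 994, 1784
Second differences: -20, 46, 160, 322, 532, 790
Third differences: 66, 114, 162, 210, 258
Fourth differences: 48, 48, 48, 48
Fourth differences constant at 48.
258 + 48 = 306;  790 + 306 = 1096;  1784 + 1096 = 2880;  3238 + 2880 = 6118
306 + 48 = 354;  1096 + 354 = 1450;  2880 + 1450 = 4330;  6118 + 4330 = 10448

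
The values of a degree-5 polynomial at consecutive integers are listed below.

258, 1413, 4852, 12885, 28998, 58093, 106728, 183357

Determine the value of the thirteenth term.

1445262

D1: 1155, 3439, 8033, 16113, 29095, 48635, 76629
D2: 2284, 4594, 8080, 12982, 19540, 27994
D3: 2310, 3486, 4902, 6558, 8454
D4: 1176, 1416, 1656, 1896
D5: 240, 240, 240
Constant fifth difference = 240, so extend:
1896 + 240 = 2136;  8454 + 2136 = 10590;  27994 + 10590 = 38584;  76629 + 38584 = 115213;  183357 + 115213 = 298570
2136 + 240 = 2376;  10590 + 2376 = 12966;  38584 + 12966 = 51550;  115213 + 51550 = 166763;  298570 + 166763 = 465333
2376 + 240 = 2616;  12966 + 2616 = 15582;  51550 + 15582 = 67132;  166763 + 67132 = 233895;  465333 + 233895 = 699228
2616 + 240 = 2856;  15582 + 2856 = 18438;  67132 + 18438 = 85570;  233895 + 85570 = 319465;  699228 + 319465 = 1018693
2856 + 240 = 3096;  18438 + 3096 = 21534;  85570 + 21534 = 107104;  319465 + 107104 = 426569;  1018693 + 426569 = 1445262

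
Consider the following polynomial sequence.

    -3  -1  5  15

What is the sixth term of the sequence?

47

2  6  10
4  4
Constant second difference = 4, so extend:
10 + 4 = 14;  15 + 14 = 29
14 + 4 = 18;  29 + 18 = 47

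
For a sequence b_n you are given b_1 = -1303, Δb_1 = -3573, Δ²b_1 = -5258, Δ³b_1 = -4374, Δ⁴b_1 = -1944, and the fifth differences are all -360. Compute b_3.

Build the table forward from the leading diagonal:
D5: -360, -360, -360
D4: -1944, -2304, -2664
D3: -4374, -6318, -8622
D2: -5258, -9632, -15950
D1: -3573, -8831, -18463
b: -1303, -4876, -13707

-13707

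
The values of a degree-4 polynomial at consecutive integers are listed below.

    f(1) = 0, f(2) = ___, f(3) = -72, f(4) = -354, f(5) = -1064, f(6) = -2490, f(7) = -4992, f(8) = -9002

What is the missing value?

-2

Using the last 6 terms:
Δ: -282  -710  -1426  -2502  -4010
Δ²: -428  -716  -1076  -1508
Δ³: -288  -360  -432
Δ⁴: -72  -72
Constant fourth difference = -72.
Extend backward: -288 + 72 = -216;  -428 + 216 = -212;  -282 + 212 = -70;  -72 + 70 = -2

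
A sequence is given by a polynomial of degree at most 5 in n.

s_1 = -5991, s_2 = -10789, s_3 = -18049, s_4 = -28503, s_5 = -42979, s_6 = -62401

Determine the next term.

-4798  -7260  -10454  -14476  -19422
-2462  -3194  -4022  -4946
-732  -828  -924
-96  -96
Constant fourth difference = -96, so extend:
-924 − 96 = -1020;  -4946 − 1020 = -5966;  -19422 − 5966 = -25388;  -62401 − 25388 = -87789

-87789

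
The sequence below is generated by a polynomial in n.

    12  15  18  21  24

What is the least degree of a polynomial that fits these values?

1

D1: 3, 3, 3, 3
The first differences are constant, so the polynomial has degree 1.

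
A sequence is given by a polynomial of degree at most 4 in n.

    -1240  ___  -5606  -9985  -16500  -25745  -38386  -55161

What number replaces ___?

Using the last 6 terms:
Δ: -4379  -6515  -9245  -12641  -16775
Δ²: -2136  -2730  -3396  -4134
Δ³: -594  -666  -738
Δ⁴: -72  -72
Constant fourth difference = -72.
Extend backward: -594 + 72 = -522;  -2136 + 522 = -1614;  -4379 + 1614 = -2765;  -5606 + 2765 = -2841

-2841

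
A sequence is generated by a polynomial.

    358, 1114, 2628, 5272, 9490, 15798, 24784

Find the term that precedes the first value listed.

60

Δ: 756, 1514, 2644, 4218, 6308, 8986
Δ²: 758, 1130, 1574, 2090, 2678
Δ³: 372, 444, 516, 588
Δ⁴: 72, 72, 72
The fourth differences are constant at 72.
Work back: 372 − 72 = 300;  758 − 300 = 458;  756 − 458 = 298;  358 − 298 = 60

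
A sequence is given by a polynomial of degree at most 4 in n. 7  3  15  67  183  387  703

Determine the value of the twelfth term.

D1: -4 , 12 , 52 , 116 , 204 , 316
D2: 16 , 40 , 64 , 88 , 112
D3: 24 , 24 , 24 , 24
Third differences constant at 24.
112 + 24 = 136;  316 + 136 = 452;  703 + 452 = 1155
136 + 24 = 160;  452 + 160 = 612;  1155 + 612 = 1767
160 + 24 = 184;  612 + 184 = 796;  1767 + 796 = 2563
184 + 24 = 208;  796 + 208 = 1004;  2563 + 1004 = 3567
208 + 24 = 232;  1004 + 232 = 1236;  3567 + 1236 = 4803

4803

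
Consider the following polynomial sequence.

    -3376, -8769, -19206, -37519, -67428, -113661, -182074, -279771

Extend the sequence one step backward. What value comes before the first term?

-963

Δ: -5393, -10437, -18313, -29909, -46233, -68413, -97697
Δ²: -5044, -7876, -11596, -16324, -22180, -29284
Δ³: -2832, -3720, -4728, -5856, -7104
Δ⁴: -888, -1008, -1128, -1248
Δ⁵: -120, -120, -120
The fifth differences are constant at -120.
Work back: -888 + 120 = -768;  -2832 + 768 = -2064;  -5044 + 2064 = -2980;  -5393 + 2980 = -2413;  -3376 + 2413 = -963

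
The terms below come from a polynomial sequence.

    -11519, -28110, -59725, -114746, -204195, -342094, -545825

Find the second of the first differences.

-31615

D1: -16591, -31615, -55021, -89449, -137899, -203731
D2: -15024, -23406, -34428, -48450, -65832
D3: -8382, -11022, -14022, -17382
D4: -2640, -3000, -3360
D5: -360, -360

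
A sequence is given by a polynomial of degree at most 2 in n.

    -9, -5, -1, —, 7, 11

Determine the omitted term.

3

Using the first 3 terms:
D1: 4  4
Constant first difference = 4.
Extend forward: -1 + 4 = 3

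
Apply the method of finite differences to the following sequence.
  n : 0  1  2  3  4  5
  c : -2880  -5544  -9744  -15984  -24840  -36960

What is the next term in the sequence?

-53064

-2664, -4200, -6240, -8856, -12120
-1536, -2040, -2616, -3264
-504, -576, -648
-72, -72
Constant fourth difference = -72, so extend:
-648 − 72 = -720;  -3264 − 720 = -3984;  -12120 − 3984 = -16104;  -36960 − 16104 = -53064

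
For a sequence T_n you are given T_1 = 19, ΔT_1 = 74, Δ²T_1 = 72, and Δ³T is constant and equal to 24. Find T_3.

239

Build the table forward from the leading diagonal:
D3: 24, 24, 24
D2: 72, 96, 120
D1: 74, 146, 242
T: 19, 93, 239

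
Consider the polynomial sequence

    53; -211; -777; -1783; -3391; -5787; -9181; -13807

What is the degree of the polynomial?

4

Δ: -264, -566, -1006, -1608, -2396, -3394, -4626
Δ²: -302, -440, -602, -788, -998, -1232
Δ³: -138, -162, -186, -210, -234
Δ⁴: -24, -24, -24, -24
The fourth differences are constant, so the polynomial has degree 4.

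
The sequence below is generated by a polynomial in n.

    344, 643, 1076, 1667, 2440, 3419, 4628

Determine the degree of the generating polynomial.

3

299, 433, 591, 773, 979, 1209
134, 158, 182, 206, 230
24, 24, 24, 24
The third differences are constant, so the polynomial has degree 3.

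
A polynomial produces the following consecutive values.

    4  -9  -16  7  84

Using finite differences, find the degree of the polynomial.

3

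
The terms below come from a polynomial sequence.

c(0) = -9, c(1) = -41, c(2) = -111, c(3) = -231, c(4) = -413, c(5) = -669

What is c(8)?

-2001

D1: -32, -70, -120, -182, -256
D2: -38, -50, -62, -74
D3: -12, -12, -12
Third differences constant at -12.
-74 − 12 = -86;  -256 − 86 = -342;  -669 − 342 = -1011
-86 − 12 = -98;  -342 − 98 = -440;  -1011 − 440 = -1451
-98 − 12 = -110;  -440 − 110 = -550;  -1451 − 550 = -2001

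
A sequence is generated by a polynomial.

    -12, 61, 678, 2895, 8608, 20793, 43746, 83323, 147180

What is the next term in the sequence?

245013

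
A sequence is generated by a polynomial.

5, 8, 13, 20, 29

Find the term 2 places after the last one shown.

53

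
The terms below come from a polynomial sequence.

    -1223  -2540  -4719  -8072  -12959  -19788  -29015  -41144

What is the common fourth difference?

-48

Δ: -1317, -2179, -3353, -4887, -6829, -9227, -12129
Δ²: -862, -1174, -1534, -1942, -2398, -2902
Δ³: -312, -360, -408, -456, -504
Δ⁴: -48, -48, -48, -48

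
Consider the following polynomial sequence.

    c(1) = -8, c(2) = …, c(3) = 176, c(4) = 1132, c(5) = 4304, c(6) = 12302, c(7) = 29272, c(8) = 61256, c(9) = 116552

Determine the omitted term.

Using the last 7 terms:
First differences: 956  3172  7998  16970  31984  55296
Second differences: 2216  4826  8972  15014  23312
Third differences: 2610  4146  6042  8298
Fourth differences: 1536  1896  2256
Fifth differences: 360  360
Constant fifth difference = 360.
Extend backward: 1536 − 360 = 1176;  2610 − 1176 = 1434;  2216 − 1434 = 782;  956 − 782 = 174;  176 − 174 = 2

2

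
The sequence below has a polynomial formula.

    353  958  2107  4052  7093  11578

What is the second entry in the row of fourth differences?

D1: 605, 1149, 1945, 3041, 4485
D2: 544, 796, 1096, 1444
D3: 252, 300, 348
D4: 48, 48

48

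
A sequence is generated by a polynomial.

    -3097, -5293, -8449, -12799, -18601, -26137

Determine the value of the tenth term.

-2196  -3156  -4350  -5802  -7536
-960  -1194  -1452  -1734
-234  -258  -282
-24  -24
The fourth differences are constant (-24).
-282 − 24 = -306;  -1734 − 306 = -2040;  -7536 − 2040 = -9576;  -26137 − 9576 = -35713
-306 − 24 = -330;  -2040 − 330 = -2370;  -9576 − 2370 = -11946;  -35713 − 11946 = -47659
-330 − 24 = -354;  -2370 − 354 = -2724;  -11946 − 2724 = -14670;  -47659 − 14670 = -62329
-354 − 24 = -378;  -2724 − 378 = -3102;  -14670 − 3102 = -17772;  -62329 − 17772 = -80101

-80101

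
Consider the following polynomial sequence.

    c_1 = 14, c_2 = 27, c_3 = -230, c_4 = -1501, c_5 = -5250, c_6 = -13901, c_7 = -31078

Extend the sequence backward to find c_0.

Δ: 13, -257, -1271, -3749, -8651, -17177
Δ²: -270, -1014, -2478, -4902, -8526
Δ³: -744, -1464, -2424, -3624
Δ⁴: -720, -960, -1200
Δ⁵: -240, -240
The fifth differences are constant at -240.
Work back: -720 + 240 = -480;  -744 + 480 = -264;  -270 + 264 = -6;  13 + 6 = 19;  14 − 19 = -5

-5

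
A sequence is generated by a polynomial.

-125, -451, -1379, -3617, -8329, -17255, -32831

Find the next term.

Δ: -326  -928  -2238  -4712  -8926  -15576
Δ²: -602  -1310  -2474  -4214  -6650
Δ³: -708  -1164  -1740  -2436
Δ⁴: -456  -576  -696
Δ⁵: -120  -120
Fifth differences constant at -120.
-696 − 120 = -816;  -2436 − 816 = -3252;  -6650 − 3252 = -9902;  -15576 − 9902 = -25478;  -32831 − 25478 = -58309

-58309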